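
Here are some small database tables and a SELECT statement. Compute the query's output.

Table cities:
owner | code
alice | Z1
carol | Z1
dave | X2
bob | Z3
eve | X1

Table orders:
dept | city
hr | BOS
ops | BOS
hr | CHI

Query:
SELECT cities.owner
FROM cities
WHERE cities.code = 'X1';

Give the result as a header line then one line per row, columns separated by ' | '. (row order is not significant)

== RESULT ==
cities.owner
eve

Derivation:
After WHERE (1 rows):
cities.owner | cities.code
eve | X1
After SELECT (1 rows):
cities.owner
eve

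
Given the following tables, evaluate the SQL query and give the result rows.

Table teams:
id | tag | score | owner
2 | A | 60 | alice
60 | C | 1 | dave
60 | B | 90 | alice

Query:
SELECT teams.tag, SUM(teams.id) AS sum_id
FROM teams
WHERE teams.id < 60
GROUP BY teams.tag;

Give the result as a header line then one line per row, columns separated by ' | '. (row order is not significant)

== RESULT ==
teams.tag | sum_id
A | 2

Derivation:
After WHERE (1 rows):
teams.id | teams.tag | teams.score | teams.owner
2 | A | 60 | alice
After GROUP BY (1 rows):
teams.tag | sum_id
A | 2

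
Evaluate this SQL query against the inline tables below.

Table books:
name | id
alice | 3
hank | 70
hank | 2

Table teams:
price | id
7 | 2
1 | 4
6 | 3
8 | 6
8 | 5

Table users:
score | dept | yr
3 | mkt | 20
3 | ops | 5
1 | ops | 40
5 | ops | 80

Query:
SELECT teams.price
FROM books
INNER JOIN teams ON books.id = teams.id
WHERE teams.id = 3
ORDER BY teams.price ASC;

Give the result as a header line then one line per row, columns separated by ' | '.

After JOIN teams (2 rows):
books.name | books.id | teams.price | teams.id
alice | 3 | 6 | 3
hank | 2 | 7 | 2
After WHERE (1 rows):
books.name | books.id | teams.price | teams.id
alice | 3 | 6 | 3
After SELECT (1 rows):
teams.price
6
After ORDER BY (1 rows):
teams.price
6

== RESULT ==
teams.price
6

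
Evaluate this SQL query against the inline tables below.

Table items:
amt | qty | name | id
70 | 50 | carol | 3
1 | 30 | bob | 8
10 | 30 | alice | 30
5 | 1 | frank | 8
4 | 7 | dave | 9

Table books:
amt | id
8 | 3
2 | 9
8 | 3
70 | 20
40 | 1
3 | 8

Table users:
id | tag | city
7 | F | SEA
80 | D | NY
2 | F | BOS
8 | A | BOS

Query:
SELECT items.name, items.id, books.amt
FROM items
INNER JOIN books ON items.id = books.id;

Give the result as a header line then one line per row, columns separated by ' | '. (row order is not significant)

After JOIN books (5 rows):
items.amt | items.qty | items.name | items.id | books.amt | books.id
70 | 50 | carol | 3 | 8 | 3
70 | 50 | carol | 3 | 8 | 3
1 | 30 | bob | 8 | 3 | 8
5 | 1 | frank | 8 | 3 | 8
4 | 7 | dave | 9 | 2 | 9
After SELECT (5 rows):
items.name | items.id | books.amt
carol | 3 | 8
carol | 3 | 8
bob | 8 | 3
frank | 8 | 3
dave | 9 | 2

== RESULT ==
items.name | items.id | books.amt
carol | 3 | 8
carol | 3 | 8
bob | 8 | 3
frank | 8 | 3
dave | 9 | 2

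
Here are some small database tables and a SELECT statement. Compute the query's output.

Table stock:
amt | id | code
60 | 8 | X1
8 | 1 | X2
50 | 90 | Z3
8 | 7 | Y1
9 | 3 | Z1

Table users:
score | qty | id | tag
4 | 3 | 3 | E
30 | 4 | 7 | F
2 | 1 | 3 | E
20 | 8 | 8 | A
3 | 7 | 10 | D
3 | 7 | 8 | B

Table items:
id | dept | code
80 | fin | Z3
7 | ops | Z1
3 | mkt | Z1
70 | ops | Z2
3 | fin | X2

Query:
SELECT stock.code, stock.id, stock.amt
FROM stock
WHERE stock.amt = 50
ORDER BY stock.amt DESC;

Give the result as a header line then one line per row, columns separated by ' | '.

After WHERE (1 rows):
stock.amt | stock.id | stock.code
50 | 90 | Z3
After SELECT (1 rows):
stock.code | stock.id | stock.amt
Z3 | 90 | 50
After ORDER BY (1 rows):
stock.code | stock.id | stock.amt
Z3 | 90 | 50

== RESULT ==
stock.code | stock.id | stock.amt
Z3 | 90 | 50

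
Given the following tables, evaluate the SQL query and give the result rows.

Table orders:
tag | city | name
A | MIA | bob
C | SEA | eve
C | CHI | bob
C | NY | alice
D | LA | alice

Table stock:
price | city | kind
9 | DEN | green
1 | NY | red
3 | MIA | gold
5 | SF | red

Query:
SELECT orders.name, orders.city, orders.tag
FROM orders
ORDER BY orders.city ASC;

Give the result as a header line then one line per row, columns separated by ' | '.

== RESULT ==
orders.name | orders.city | orders.tag
bob | CHI | C
alice | LA | D
bob | MIA | A
alice | NY | C
eve | SEA | C

Derivation:
After SELECT (5 rows):
orders.name | orders.city | orders.tag
bob | MIA | A
eve | SEA | C
bob | CHI | C
alice | NY | C
alice | LA | D
After ORDER BY (5 rows):
orders.name | orders.city | orders.tag
bob | CHI | C
alice | LA | D
bob | MIA | A
alice | NY | C
eve | SEA | C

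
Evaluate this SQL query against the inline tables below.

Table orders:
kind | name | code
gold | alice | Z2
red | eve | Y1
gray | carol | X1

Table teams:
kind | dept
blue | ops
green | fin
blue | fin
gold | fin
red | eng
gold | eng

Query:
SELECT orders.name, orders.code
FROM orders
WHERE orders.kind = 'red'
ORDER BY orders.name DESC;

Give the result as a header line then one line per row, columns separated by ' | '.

== RESULT ==
orders.name | orders.code
eve | Y1

Derivation:
After WHERE (1 rows):
orders.kind | orders.name | orders.code
red | eve | Y1
After SELECT (1 rows):
orders.name | orders.code
eve | Y1
After ORDER BY (1 rows):
orders.name | orders.code
eve | Y1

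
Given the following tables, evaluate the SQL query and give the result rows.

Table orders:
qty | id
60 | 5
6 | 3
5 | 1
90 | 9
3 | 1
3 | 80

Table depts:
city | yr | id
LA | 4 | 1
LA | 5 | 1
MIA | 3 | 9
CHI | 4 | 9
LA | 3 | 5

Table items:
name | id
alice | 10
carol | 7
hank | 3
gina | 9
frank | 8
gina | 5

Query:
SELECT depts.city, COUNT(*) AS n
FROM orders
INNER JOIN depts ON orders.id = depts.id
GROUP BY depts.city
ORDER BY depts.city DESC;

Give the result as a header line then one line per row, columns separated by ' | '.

== RESULT ==
depts.city | n
MIA | 1
LA | 5
CHI | 1

Derivation:
After JOIN depts (7 rows):
orders.qty | orders.id | depts.city | depts.yr | depts.id
60 | 5 | LA | 3 | 5
5 | 1 | LA | 4 | 1
5 | 1 | LA | 5 | 1
90 | 9 | MIA | 3 | 9
90 | 9 | CHI | 4 | 9
3 | 1 | LA | 4 | 1
3 | 1 | LA | 5 | 1
After GROUP BY (3 rows):
depts.city | n
LA | 5
MIA | 1
CHI | 1
After ORDER BY (3 rows):
depts.city | n
MIA | 1
LA | 5
CHI | 1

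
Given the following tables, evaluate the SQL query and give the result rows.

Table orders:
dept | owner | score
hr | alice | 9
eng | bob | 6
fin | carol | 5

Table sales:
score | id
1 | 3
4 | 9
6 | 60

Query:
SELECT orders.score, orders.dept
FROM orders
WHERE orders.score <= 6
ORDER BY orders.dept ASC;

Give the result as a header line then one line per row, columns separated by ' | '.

== RESULT ==
orders.score | orders.dept
6 | eng
5 | fin

Derivation:
After WHERE (2 rows):
orders.dept | orders.owner | orders.score
eng | bob | 6
fin | carol | 5
After SELECT (2 rows):
orders.score | orders.dept
6 | eng
5 | fin
After ORDER BY (2 rows):
orders.score | orders.dept
6 | eng
5 | fin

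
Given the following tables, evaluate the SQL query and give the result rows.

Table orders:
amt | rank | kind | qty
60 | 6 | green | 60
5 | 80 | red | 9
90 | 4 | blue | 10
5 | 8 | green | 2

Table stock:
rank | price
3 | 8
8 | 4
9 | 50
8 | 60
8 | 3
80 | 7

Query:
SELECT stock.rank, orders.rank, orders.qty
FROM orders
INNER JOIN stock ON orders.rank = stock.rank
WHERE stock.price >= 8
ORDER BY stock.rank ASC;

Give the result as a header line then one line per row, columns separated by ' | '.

== RESULT ==
stock.rank | orders.rank | orders.qty
8 | 8 | 2

Derivation:
After JOIN stock (4 rows):
orders.amt | orders.rank | orders.kind | orders.qty | stock.rank | stock.price
5 | 80 | red | 9 | 80 | 7
5 | 8 | green | 2 | 8 | 4
5 | 8 | green | 2 | 8 | 60
5 | 8 | green | 2 | 8 | 3
After WHERE (1 rows):
orders.amt | orders.rank | orders.kind | orders.qty | stock.rank | stock.price
5 | 8 | green | 2 | 8 | 60
After SELECT (1 rows):
stock.rank | orders.rank | orders.qty
8 | 8 | 2
After ORDER BY (1 rows):
stock.rank | orders.rank | orders.qty
8 | 8 | 2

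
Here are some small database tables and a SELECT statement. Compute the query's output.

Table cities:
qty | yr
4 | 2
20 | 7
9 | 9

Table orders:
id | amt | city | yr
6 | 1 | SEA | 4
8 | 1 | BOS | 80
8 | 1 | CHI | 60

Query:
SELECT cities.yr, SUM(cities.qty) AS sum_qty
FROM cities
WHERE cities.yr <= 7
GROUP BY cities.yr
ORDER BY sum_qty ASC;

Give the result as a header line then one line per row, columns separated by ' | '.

After WHERE (2 rows):
cities.qty | cities.yr
4 | 2
20 | 7
After GROUP BY (2 rows):
cities.yr | sum_qty
2 | 4
7 | 20
After ORDER BY (2 rows):
cities.yr | sum_qty
2 | 4
7 | 20

== RESULT ==
cities.yr | sum_qty
2 | 4
7 | 20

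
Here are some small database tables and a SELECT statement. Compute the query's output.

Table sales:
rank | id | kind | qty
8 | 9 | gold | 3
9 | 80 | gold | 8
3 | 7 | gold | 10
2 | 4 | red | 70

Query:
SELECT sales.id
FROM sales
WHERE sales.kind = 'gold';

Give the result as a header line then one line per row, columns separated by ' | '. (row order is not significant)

== RESULT ==
sales.id
9
80
7

Derivation:
After WHERE (3 rows):
sales.rank | sales.id | sales.kind | sales.qty
8 | 9 | gold | 3
9 | 80 | gold | 8
3 | 7 | gold | 10
After SELECT (3 rows):
sales.id
9
80
7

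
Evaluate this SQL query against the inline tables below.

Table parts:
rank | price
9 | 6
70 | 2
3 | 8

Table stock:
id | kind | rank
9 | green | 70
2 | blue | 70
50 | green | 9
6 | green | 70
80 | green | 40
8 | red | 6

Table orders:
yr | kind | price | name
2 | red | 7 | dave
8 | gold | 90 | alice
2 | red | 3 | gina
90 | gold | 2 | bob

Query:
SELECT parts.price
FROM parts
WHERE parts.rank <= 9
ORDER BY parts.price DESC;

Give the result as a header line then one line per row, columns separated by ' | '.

After WHERE (2 rows):
parts.rank | parts.price
9 | 6
3 | 8
After SELECT (2 rows):
parts.price
6
8
After ORDER BY (2 rows):
parts.price
8
6

== RESULT ==
parts.price
8
6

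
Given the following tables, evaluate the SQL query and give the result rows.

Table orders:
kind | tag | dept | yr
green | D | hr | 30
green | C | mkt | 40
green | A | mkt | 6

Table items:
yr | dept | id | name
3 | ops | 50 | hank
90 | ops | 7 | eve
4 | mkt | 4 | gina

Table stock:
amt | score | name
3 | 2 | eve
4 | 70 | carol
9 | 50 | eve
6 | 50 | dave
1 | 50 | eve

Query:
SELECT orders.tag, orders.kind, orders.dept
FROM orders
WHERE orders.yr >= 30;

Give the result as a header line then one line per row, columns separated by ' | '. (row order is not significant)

== RESULT ==
orders.tag | orders.kind | orders.dept
D | green | hr
C | green | mkt

Derivation:
After WHERE (2 rows):
orders.kind | orders.tag | orders.dept | orders.yr
green | D | hr | 30
green | C | mkt | 40
After SELECT (2 rows):
orders.tag | orders.kind | orders.dept
D | green | hr
C | green | mkt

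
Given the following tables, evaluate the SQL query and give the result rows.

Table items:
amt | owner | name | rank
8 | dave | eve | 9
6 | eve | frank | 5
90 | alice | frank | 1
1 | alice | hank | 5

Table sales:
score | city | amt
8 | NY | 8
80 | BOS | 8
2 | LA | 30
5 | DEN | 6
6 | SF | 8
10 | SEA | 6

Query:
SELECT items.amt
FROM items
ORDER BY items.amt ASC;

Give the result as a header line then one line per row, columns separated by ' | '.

After SELECT (4 rows):
items.amt
8
6
90
1
After ORDER BY (4 rows):
items.amt
1
6
8
90

== RESULT ==
items.amt
1
6
8
90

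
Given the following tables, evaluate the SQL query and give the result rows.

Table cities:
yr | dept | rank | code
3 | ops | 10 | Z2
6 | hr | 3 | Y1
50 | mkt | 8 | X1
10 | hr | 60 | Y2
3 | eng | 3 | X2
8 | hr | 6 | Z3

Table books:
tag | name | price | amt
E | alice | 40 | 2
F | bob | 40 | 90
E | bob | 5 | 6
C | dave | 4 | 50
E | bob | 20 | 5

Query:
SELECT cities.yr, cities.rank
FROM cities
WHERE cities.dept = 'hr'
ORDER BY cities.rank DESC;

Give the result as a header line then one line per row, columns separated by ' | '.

After WHERE (3 rows):
cities.yr | cities.dept | cities.rank | cities.code
6 | hr | 3 | Y1
10 | hr | 60 | Y2
8 | hr | 6 | Z3
After SELECT (3 rows):
cities.yr | cities.rank
6 | 3
10 | 60
8 | 6
After ORDER BY (3 rows):
cities.yr | cities.rank
10 | 60
8 | 6
6 | 3

== RESULT ==
cities.yr | cities.rank
10 | 60
8 | 6
6 | 3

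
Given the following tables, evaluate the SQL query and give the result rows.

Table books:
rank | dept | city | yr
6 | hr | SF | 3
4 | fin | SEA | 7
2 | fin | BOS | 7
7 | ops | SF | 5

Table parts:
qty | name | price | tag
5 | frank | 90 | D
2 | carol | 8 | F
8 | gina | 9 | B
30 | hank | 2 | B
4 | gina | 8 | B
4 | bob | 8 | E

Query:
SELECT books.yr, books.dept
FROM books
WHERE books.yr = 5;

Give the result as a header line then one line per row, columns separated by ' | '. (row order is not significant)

After WHERE (1 rows):
books.rank | books.dept | books.city | books.yr
7 | ops | SF | 5
After SELECT (1 rows):
books.yr | books.dept
5 | ops

== RESULT ==
books.yr | books.dept
5 | ops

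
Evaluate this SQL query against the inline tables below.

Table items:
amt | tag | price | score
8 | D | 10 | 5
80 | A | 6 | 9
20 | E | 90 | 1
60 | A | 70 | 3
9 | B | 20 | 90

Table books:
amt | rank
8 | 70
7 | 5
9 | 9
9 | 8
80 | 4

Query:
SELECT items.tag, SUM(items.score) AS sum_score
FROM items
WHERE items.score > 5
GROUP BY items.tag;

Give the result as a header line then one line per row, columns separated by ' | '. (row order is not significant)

== RESULT ==
items.tag | sum_score
A | 9
B | 90

Derivation:
After WHERE (2 rows):
items.amt | items.tag | items.price | items.score
80 | A | 6 | 9
9 | B | 20 | 90
After GROUP BY (2 rows):
items.tag | sum_score
A | 9
B | 90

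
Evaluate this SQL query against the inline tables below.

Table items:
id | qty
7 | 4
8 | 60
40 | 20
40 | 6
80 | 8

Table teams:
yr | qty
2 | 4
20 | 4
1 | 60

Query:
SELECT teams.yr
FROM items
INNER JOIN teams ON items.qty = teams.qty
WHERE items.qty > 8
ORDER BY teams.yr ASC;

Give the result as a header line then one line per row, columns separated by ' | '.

After JOIN teams (3 rows):
items.id | items.qty | teams.yr | teams.qty
7 | 4 | 2 | 4
7 | 4 | 20 | 4
8 | 60 | 1 | 60
After WHERE (1 rows):
items.id | items.qty | teams.yr | teams.qty
8 | 60 | 1 | 60
After SELECT (1 rows):
teams.yr
1
After ORDER BY (1 rows):
teams.yr
1

== RESULT ==
teams.yr
1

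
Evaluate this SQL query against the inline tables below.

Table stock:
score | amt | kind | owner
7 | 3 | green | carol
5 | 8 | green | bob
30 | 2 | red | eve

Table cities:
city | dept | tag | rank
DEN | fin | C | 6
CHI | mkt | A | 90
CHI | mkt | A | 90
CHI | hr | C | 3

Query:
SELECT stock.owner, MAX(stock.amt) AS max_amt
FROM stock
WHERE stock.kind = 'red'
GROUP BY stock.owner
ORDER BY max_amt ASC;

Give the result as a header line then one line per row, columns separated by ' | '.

After WHERE (1 rows):
stock.score | stock.amt | stock.kind | stock.owner
30 | 2 | red | eve
After GROUP BY (1 rows):
stock.owner | max_amt
eve | 2
After ORDER BY (1 rows):
stock.owner | max_amt
eve | 2

== RESULT ==
stock.owner | max_amt
eve | 2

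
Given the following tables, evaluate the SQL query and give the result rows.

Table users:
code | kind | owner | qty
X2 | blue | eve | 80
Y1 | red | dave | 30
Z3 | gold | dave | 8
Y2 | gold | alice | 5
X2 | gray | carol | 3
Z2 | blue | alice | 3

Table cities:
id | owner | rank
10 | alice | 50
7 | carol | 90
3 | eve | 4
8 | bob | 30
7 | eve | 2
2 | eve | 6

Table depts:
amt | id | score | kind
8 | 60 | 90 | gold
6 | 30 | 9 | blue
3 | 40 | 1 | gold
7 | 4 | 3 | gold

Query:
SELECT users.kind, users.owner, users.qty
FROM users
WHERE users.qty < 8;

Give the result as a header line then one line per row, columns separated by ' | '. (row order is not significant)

== RESULT ==
users.kind | users.owner | users.qty
gold | alice | 5
gray | carol | 3
blue | alice | 3

Derivation:
After WHERE (3 rows):
users.code | users.kind | users.owner | users.qty
Y2 | gold | alice | 5
X2 | gray | carol | 3
Z2 | blue | alice | 3
After SELECT (3 rows):
users.kind | users.owner | users.qty
gold | alice | 5
gray | carol | 3
blue | alice | 3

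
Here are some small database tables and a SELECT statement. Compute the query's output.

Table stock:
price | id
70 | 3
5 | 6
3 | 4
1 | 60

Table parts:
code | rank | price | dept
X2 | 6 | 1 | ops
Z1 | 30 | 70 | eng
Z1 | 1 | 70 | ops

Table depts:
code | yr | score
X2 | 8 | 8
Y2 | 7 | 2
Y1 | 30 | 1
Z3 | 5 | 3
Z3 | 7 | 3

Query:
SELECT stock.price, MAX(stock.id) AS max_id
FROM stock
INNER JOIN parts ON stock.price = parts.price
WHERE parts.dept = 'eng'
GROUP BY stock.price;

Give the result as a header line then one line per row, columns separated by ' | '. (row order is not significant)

After JOIN parts (3 rows):
stock.price | stock.id | parts.code | parts.rank | parts.price | parts.dept
70 | 3 | Z1 | 30 | 70 | eng
70 | 3 | Z1 | 1 | 70 | ops
1 | 60 | X2 | 6 | 1 | ops
After WHERE (1 rows):
stock.price | stock.id | parts.code | parts.rank | parts.price | parts.dept
70 | 3 | Z1 | 30 | 70 | eng
After GROUP BY (1 rows):
stock.price | max_id
70 | 3

== RESULT ==
stock.price | max_id
70 | 3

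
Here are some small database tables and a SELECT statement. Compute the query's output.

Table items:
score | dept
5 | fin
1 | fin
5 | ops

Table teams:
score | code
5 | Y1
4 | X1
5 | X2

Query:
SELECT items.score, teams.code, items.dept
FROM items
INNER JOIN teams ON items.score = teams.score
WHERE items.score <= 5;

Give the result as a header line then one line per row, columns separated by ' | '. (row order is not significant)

== RESULT ==
items.score | teams.code | items.dept
5 | Y1 | fin
5 | X2 | fin
5 | Y1 | ops
5 | X2 | ops

Derivation:
After JOIN teams (4 rows):
items.score | items.dept | teams.score | teams.code
5 | fin | 5 | Y1
5 | fin | 5 | X2
5 | ops | 5 | Y1
5 | ops | 5 | X2
After WHERE (4 rows):
items.score | items.dept | teams.score | teams.code
5 | fin | 5 | Y1
5 | fin | 5 | X2
5 | ops | 5 | Y1
5 | ops | 5 | X2
After SELECT (4 rows):
items.score | teams.code | items.dept
5 | Y1 | fin
5 | X2 | fin
5 | Y1 | ops
5 | X2 | ops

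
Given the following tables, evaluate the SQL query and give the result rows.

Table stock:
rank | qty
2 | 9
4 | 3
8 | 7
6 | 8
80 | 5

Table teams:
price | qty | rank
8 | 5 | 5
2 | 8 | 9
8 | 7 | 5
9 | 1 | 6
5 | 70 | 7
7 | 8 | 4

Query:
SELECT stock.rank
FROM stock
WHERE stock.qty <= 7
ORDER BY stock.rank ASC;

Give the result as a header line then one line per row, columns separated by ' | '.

After WHERE (3 rows):
stock.rank | stock.qty
4 | 3
8 | 7
80 | 5
After SELECT (3 rows):
stock.rank
4
8
80
After ORDER BY (3 rows):
stock.rank
4
8
80

== RESULT ==
stock.rank
4
8
80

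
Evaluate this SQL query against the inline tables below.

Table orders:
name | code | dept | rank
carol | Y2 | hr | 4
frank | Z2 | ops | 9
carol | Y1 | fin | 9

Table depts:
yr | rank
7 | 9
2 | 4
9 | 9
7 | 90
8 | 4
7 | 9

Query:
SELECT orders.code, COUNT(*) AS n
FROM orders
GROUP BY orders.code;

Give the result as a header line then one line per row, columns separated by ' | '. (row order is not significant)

After GROUP BY (3 rows):
orders.code | n
Y2 | 1
Z2 | 1
Y1 | 1

== RESULT ==
orders.code | n
Y2 | 1
Z2 | 1
Y1 | 1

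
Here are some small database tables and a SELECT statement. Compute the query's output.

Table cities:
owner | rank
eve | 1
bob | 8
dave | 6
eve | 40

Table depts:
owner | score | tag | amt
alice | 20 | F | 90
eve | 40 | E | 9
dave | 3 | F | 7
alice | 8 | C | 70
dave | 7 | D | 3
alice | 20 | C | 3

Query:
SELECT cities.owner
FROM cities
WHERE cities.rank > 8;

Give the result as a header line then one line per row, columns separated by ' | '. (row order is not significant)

After WHERE (1 rows):
cities.owner | cities.rank
eve | 40
After SELECT (1 rows):
cities.owner
eve

== RESULT ==
cities.owner
eve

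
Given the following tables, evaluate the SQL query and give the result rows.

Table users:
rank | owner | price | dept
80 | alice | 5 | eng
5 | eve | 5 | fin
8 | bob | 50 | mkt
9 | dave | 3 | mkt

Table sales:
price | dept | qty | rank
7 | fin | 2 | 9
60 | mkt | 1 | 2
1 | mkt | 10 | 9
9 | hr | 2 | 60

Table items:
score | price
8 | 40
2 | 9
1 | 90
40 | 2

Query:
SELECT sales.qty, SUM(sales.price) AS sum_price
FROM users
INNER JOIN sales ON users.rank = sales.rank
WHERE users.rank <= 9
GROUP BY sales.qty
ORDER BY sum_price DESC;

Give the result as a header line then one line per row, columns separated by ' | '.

After JOIN sales (2 rows):
users.rank | users.owner | users.price | users.dept | sales.price | sales.dept | sales.qty | sales.rank
9 | dave | 3 | mkt | 7 | fin | 2 | 9
9 | dave | 3 | mkt | 1 | mkt | 10 | 9
After WHERE (2 rows):
users.rank | users.owner | users.price | users.dept | sales.price | sales.dept | sales.qty | sales.rank
9 | dave | 3 | mkt | 7 | fin | 2 | 9
9 | dave | 3 | mkt | 1 | mkt | 10 | 9
After GROUP BY (2 rows):
sales.qty | sum_price
2 | 7
10 | 1
After ORDER BY (2 rows):
sales.qty | sum_price
2 | 7
10 | 1

== RESULT ==
sales.qty | sum_price
2 | 7
10 | 1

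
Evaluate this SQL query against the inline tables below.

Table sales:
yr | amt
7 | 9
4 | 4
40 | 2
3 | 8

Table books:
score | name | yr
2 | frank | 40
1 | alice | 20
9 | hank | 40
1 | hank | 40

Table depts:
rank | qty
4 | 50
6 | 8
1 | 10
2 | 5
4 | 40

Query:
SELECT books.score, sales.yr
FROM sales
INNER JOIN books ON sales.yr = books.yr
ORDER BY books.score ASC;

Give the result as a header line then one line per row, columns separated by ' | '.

After JOIN books (3 rows):
sales.yr | sales.amt | books.score | books.name | books.yr
40 | 2 | 2 | frank | 40
40 | 2 | 9 | hank | 40
40 | 2 | 1 | hank | 40
After SELECT (3 rows):
books.score | sales.yr
2 | 40
9 | 40
1 | 40
After ORDER BY (3 rows):
books.score | sales.yr
1 | 40
2 | 40
9 | 40

== RESULT ==
books.score | sales.yr
1 | 40
2 | 40
9 | 40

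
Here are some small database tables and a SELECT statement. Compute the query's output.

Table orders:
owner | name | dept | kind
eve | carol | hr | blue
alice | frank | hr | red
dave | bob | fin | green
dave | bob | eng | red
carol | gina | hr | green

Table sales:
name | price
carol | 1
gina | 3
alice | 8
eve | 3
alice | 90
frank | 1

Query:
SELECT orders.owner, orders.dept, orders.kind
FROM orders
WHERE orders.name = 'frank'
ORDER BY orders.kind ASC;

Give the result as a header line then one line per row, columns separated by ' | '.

== RESULT ==
orders.owner | orders.dept | orders.kind
alice | hr | red

Derivation:
After WHERE (1 rows):
orders.owner | orders.name | orders.dept | orders.kind
alice | frank | hr | red
After SELECT (1 rows):
orders.owner | orders.dept | orders.kind
alice | hr | red
After ORDER BY (1 rows):
orders.owner | orders.dept | orders.kind
alice | hr | red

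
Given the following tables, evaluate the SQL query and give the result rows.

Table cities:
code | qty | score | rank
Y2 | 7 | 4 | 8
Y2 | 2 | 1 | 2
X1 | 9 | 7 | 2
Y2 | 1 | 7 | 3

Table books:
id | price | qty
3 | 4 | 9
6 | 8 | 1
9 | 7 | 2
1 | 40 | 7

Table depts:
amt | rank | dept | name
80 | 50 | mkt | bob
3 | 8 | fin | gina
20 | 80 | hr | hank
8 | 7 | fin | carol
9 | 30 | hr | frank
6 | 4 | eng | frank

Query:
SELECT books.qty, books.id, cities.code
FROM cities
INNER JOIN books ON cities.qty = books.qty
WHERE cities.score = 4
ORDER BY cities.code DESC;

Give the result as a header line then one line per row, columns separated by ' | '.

== RESULT ==
books.qty | books.id | cities.code
7 | 1 | Y2

Derivation:
After JOIN books (4 rows):
cities.code | cities.qty | cities.score | cities.rank | books.id | books.price | books.qty
Y2 | 7 | 4 | 8 | 1 | 40 | 7
Y2 | 2 | 1 | 2 | 9 | 7 | 2
X1 | 9 | 7 | 2 | 3 | 4 | 9
Y2 | 1 | 7 | 3 | 6 | 8 | 1
After WHERE (1 rows):
cities.code | cities.qty | cities.score | cities.rank | books.id | books.price | books.qty
Y2 | 7 | 4 | 8 | 1 | 40 | 7
After SELECT (1 rows):
books.qty | books.id | cities.code
7 | 1 | Y2
After ORDER BY (1 rows):
books.qty | books.id | cities.code
7 | 1 | Y2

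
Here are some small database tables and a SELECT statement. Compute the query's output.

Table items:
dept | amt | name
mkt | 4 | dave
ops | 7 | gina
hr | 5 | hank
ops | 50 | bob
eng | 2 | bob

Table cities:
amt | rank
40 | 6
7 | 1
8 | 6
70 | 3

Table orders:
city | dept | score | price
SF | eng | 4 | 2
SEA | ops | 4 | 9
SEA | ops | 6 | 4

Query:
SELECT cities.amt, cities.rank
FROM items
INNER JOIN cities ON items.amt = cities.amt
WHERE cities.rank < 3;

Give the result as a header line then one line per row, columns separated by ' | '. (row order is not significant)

After JOIN cities (1 rows):
items.dept | items.amt | items.name | cities.amt | cities.rank
ops | 7 | gina | 7 | 1
After WHERE (1 rows):
items.dept | items.amt | items.name | cities.amt | cities.rank
ops | 7 | gina | 7 | 1
After SELECT (1 rows):
cities.amt | cities.rank
7 | 1

== RESULT ==
cities.amt | cities.rank
7 | 1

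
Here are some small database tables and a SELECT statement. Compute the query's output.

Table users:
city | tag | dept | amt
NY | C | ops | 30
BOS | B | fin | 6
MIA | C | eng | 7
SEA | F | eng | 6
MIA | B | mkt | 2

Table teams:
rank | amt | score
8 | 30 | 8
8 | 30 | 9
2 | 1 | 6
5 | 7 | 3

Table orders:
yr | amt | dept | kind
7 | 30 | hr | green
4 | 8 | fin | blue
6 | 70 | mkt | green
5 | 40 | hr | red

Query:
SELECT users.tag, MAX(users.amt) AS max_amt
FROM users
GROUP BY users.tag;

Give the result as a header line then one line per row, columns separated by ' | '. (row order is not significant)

== RESULT ==
users.tag | max_amt
C | 30
B | 6
F | 6

Derivation:
After GROUP BY (3 rows):
users.tag | max_amt
C | 30
B | 6
F | 6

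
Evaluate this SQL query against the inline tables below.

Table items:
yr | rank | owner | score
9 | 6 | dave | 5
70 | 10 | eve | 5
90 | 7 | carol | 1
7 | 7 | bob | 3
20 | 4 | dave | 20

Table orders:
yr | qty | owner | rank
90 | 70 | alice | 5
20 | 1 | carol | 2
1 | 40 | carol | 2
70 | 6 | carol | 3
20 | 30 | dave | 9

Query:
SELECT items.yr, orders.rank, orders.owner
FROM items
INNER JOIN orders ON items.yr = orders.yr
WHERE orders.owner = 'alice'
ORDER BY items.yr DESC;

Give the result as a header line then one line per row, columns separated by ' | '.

After JOIN orders (4 rows):
items.yr | items.rank | items.owner | items.score | orders.yr | orders.qty | orders.owner | orders.rank
70 | 10 | eve | 5 | 70 | 6 | carol | 3
90 | 7 | carol | 1 | 90 | 70 | alice | 5
20 | 4 | dave | 20 | 20 | 1 | carol | 2
20 | 4 | dave | 20 | 20 | 30 | dave | 9
After WHERE (1 rows):
items.yr | items.rank | items.owner | items.score | orders.yr | orders.qty | orders.owner | orders.rank
90 | 7 | carol | 1 | 90 | 70 | alice | 5
After SELECT (1 rows):
items.yr | orders.rank | orders.owner
90 | 5 | alice
After ORDER BY (1 rows):
items.yr | orders.rank | orders.owner
90 | 5 | alice

== RESULT ==
items.yr | orders.rank | orders.owner
90 | 5 | alice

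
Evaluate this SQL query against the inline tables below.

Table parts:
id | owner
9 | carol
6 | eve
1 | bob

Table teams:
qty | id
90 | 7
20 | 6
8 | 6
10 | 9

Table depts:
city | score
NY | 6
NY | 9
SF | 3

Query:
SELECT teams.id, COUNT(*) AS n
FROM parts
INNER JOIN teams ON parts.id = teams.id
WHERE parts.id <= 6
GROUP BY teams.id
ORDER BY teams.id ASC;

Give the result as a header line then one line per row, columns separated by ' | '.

== RESULT ==
teams.id | n
6 | 2

Derivation:
After JOIN teams (3 rows):
parts.id | parts.owner | teams.qty | teams.id
9 | carol | 10 | 9
6 | eve | 20 | 6
6 | eve | 8 | 6
After WHERE (2 rows):
parts.id | parts.owner | teams.qty | teams.id
6 | eve | 20 | 6
6 | eve | 8 | 6
After GROUP BY (1 rows):
teams.id | n
6 | 2
After ORDER BY (1 rows):
teams.id | n
6 | 2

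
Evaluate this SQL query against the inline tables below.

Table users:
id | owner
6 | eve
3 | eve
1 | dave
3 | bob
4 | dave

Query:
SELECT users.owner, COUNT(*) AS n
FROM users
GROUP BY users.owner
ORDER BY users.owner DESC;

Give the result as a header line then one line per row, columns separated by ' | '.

After GROUP BY (3 rows):
users.owner | n
eve | 2
dave | 2
bob | 1
After ORDER BY (3 rows):
users.owner | n
eve | 2
dave | 2
bob | 1

== RESULT ==
users.owner | n
eve | 2
dave | 2
bob | 1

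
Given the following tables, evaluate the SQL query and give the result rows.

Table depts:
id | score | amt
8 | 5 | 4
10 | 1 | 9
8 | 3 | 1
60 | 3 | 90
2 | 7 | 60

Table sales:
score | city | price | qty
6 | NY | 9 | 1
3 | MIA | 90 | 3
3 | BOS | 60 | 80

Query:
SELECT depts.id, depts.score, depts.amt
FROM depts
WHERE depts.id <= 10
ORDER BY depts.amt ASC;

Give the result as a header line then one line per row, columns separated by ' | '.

== RESULT ==
depts.id | depts.score | depts.amt
8 | 3 | 1
8 | 5 | 4
10 | 1 | 9
2 | 7 | 60

Derivation:
After WHERE (4 rows):
depts.id | depts.score | depts.amt
8 | 5 | 4
10 | 1 | 9
8 | 3 | 1
2 | 7 | 60
After SELECT (4 rows):
depts.id | depts.score | depts.amt
8 | 5 | 4
10 | 1 | 9
8 | 3 | 1
2 | 7 | 60
After ORDER BY (4 rows):
depts.id | depts.score | depts.amt
8 | 3 | 1
8 | 5 | 4
10 | 1 | 9
2 | 7 | 60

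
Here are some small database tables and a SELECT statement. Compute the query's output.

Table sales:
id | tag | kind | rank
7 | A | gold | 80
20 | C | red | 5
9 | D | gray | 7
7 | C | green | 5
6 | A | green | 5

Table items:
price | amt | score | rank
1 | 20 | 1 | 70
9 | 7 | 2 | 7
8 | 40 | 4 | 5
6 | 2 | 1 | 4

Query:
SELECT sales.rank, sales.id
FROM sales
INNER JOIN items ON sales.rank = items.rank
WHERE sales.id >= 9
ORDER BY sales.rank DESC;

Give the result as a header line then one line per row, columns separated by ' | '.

After JOIN items (4 rows):
sales.id | sales.tag | sales.kind | sales.rank | items.price | items.amt | items.score | items.rank
20 | C | red | 5 | 8 | 40 | 4 | 5
9 | D | gray | 7 | 9 | 7 | 2 | 7
7 | C | green | 5 | 8 | 40 | 4 | 5
6 | A | green | 5 | 8 | 40 | 4 | 5
After WHERE (2 rows):
sales.id | sales.tag | sales.kind | sales.rank | items.price | items.amt | items.score | items.rank
20 | C | red | 5 | 8 | 40 | 4 | 5
9 | D | gray | 7 | 9 | 7 | 2 | 7
After SELECT (2 rows):
sales.rank | sales.id
5 | 20
7 | 9
After ORDER BY (2 rows):
sales.rank | sales.id
7 | 9
5 | 20

== RESULT ==
sales.rank | sales.id
7 | 9
5 | 20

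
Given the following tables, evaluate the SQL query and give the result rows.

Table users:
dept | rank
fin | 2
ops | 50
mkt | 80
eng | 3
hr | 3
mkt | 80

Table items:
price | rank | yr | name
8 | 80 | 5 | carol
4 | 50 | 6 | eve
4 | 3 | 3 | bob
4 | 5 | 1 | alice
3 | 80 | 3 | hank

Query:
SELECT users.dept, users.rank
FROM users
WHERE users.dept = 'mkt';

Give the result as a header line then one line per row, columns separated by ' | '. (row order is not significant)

== RESULT ==
users.dept | users.rank
mkt | 80
mkt | 80

Derivation:
After WHERE (2 rows):
users.dept | users.rank
mkt | 80
mkt | 80
After SELECT (2 rows):
users.dept | users.rank
mkt | 80
mkt | 80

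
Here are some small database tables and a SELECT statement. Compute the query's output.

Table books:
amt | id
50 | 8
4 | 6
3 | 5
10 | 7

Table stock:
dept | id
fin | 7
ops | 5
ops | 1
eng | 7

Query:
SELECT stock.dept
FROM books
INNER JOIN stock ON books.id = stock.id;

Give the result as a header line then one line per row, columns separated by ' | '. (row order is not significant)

After JOIN stock (3 rows):
books.amt | books.id | stock.dept | stock.id
3 | 5 | ops | 5
10 | 7 | fin | 7
10 | 7 | eng | 7
After SELECT (3 rows):
stock.dept
ops
fin
eng

== RESULT ==
stock.dept
ops
fin
eng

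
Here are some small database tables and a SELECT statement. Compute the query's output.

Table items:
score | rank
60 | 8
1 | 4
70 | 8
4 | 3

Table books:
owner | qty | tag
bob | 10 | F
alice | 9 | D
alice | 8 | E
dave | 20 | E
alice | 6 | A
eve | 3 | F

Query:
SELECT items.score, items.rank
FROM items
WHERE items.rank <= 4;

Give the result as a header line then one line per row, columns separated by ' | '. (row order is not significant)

After WHERE (2 rows):
items.score | items.rank
1 | 4
4 | 3
After SELECT (2 rows):
items.score | items.rank
1 | 4
4 | 3

== RESULT ==
items.score | items.rank
1 | 4
4 | 3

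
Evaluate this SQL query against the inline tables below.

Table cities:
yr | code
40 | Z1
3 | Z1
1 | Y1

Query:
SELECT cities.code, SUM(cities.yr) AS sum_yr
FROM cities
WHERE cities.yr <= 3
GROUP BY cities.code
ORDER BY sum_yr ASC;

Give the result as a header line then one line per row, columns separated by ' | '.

After WHERE (2 rows):
cities.yr | cities.code
3 | Z1
1 | Y1
After GROUP BY (2 rows):
cities.code | sum_yr
Z1 | 3
Y1 | 1
After ORDER BY (2 rows):
cities.code | sum_yr
Y1 | 1
Z1 | 3

== RESULT ==
cities.code | sum_yr
Y1 | 1
Z1 | 3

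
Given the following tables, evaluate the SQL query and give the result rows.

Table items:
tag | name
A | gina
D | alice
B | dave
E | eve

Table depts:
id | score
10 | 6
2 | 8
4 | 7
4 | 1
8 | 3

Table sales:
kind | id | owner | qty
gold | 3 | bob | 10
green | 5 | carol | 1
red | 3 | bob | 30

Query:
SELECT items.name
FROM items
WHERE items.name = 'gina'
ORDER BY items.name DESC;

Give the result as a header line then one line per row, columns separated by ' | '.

== RESULT ==
items.name
gina

Derivation:
After WHERE (1 rows):
items.tag | items.name
A | gina
After SELECT (1 rows):
items.name
gina
After ORDER BY (1 rows):
items.name
gina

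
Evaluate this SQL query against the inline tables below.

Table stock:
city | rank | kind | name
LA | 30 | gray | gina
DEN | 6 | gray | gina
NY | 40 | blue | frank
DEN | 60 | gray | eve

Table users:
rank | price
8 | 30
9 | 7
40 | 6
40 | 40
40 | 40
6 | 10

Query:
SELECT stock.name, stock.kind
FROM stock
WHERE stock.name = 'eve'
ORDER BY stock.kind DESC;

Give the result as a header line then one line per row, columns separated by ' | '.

After WHERE (1 rows):
stock.city | stock.rank | stock.kind | stock.name
DEN | 60 | gray | eve
After SELECT (1 rows):
stock.name | stock.kind
eve | gray
After ORDER BY (1 rows):
stock.name | stock.kind
eve | gray

== RESULT ==
stock.name | stock.kind
eve | gray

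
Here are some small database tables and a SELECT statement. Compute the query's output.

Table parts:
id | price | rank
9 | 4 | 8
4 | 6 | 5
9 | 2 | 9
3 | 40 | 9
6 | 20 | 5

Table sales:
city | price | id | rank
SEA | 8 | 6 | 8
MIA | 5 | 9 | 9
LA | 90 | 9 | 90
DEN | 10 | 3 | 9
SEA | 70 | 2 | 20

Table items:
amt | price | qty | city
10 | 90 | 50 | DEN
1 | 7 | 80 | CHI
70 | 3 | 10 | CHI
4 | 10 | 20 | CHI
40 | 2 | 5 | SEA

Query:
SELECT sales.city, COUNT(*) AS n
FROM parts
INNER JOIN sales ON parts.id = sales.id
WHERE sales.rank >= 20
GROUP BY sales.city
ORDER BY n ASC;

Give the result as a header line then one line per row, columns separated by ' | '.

== RESULT ==
sales.city | n
LA | 2

Derivation:
After JOIN sales (6 rows):
parts.id | parts.price | parts.rank | sales.city | sales.price | sales.id | sales.rank
9 | 4 | 8 | MIA | 5 | 9 | 9
9 | 4 | 8 | LA | 90 | 9 | 90
9 | 2 | 9 | MIA | 5 | 9 | 9
9 | 2 | 9 | LA | 90 | 9 | 90
3 | 40 | 9 | DEN | 10 | 3 | 9
6 | 20 | 5 | SEA | 8 | 6 | 8
After WHERE (2 rows):
parts.id | parts.price | parts.rank | sales.city | sales.price | sales.id | sales.rank
9 | 4 | 8 | LA | 90 | 9 | 90
9 | 2 | 9 | LA | 90 | 9 | 90
After GROUP BY (1 rows):
sales.city | n
LA | 2
After ORDER BY (1 rows):
sales.city | n
LA | 2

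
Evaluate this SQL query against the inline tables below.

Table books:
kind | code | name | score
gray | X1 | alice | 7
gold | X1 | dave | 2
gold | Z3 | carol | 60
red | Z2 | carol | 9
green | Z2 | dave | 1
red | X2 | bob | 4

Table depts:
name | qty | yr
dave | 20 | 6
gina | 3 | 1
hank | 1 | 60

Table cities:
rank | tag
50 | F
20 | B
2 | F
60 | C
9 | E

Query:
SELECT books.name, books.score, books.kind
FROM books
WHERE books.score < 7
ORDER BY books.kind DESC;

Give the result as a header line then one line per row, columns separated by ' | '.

After WHERE (3 rows):
books.kind | books.code | books.name | books.score
gold | X1 | dave | 2
green | Z2 | dave | 1
red | X2 | bob | 4
After SELECT (3 rows):
books.name | books.score | books.kind
dave | 2 | gold
dave | 1 | green
bob | 4 | red
After ORDER BY (3 rows):
books.name | books.score | books.kind
bob | 4 | red
dave | 1 | green
dave | 2 | gold

== RESULT ==
books.name | books.score | books.kind
bob | 4 | red
dave | 1 | green
dave | 2 | gold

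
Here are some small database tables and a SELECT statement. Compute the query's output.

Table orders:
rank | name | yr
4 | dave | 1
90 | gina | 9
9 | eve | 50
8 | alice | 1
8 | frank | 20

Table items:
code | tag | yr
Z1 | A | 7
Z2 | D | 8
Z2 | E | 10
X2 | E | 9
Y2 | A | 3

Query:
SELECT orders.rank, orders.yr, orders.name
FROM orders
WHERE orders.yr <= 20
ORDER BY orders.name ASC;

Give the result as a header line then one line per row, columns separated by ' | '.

After WHERE (4 rows):
orders.rank | orders.name | orders.yr
4 | dave | 1
90 | gina | 9
8 | alice | 1
8 | frank | 20
After SELECT (4 rows):
orders.rank | orders.yr | orders.name
4 | 1 | dave
90 | 9 | gina
8 | 1 | alice
8 | 20 | frank
After ORDER BY (4 rows):
orders.rank | orders.yr | orders.name
8 | 1 | alice
4 | 1 | dave
8 | 20 | frank
90 | 9 | gina

== RESULT ==
orders.rank | orders.yr | orders.name
8 | 1 | alice
4 | 1 | dave
8 | 20 | frank
90 | 9 | gina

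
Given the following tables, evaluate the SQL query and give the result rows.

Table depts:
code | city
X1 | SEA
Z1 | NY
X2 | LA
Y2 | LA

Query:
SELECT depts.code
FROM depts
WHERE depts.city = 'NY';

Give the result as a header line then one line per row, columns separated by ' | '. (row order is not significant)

After WHERE (1 rows):
depts.code | depts.city
Z1 | NY
After SELECT (1 rows):
depts.code
Z1

== RESULT ==
depts.code
Z1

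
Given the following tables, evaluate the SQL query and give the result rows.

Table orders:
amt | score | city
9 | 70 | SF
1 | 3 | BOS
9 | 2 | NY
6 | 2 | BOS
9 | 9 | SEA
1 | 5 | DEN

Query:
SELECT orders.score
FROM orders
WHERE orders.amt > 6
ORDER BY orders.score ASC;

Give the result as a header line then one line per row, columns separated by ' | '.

== RESULT ==
orders.score
2
9
70

Derivation:
After WHERE (3 rows):
orders.amt | orders.score | orders.city
9 | 70 | SF
9 | 2 | NY
9 | 9 | SEA
After SELECT (3 rows):
orders.score
70
2
9
After ORDER BY (3 rows):
orders.score
2
9
70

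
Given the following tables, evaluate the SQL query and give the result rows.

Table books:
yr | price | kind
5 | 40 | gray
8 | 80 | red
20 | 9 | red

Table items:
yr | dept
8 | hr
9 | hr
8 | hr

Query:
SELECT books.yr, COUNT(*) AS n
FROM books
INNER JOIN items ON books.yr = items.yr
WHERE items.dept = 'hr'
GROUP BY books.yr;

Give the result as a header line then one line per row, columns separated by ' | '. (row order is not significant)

After JOIN items (2 rows):
books.yr | books.price | books.kind | items.yr | items.dept
8 | 80 | red | 8 | hr
8 | 80 | red | 8 | hr
After WHERE (2 rows):
books.yr | books.price | books.kind | items.yr | items.dept
8 | 80 | red | 8 | hr
8 | 80 | red | 8 | hr
After GROUP BY (1 rows):
books.yr | n
8 | 2

== RESULT ==
books.yr | n
8 | 2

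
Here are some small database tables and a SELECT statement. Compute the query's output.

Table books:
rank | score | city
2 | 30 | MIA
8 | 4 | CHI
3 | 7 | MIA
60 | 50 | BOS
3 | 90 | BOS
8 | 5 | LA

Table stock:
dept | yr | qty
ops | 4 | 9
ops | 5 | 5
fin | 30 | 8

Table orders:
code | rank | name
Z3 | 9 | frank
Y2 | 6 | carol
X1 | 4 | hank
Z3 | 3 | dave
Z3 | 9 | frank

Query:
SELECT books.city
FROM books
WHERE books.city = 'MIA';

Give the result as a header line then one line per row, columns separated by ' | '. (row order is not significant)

== RESULT ==
books.city
MIA
MIA

Derivation:
After WHERE (2 rows):
books.rank | books.score | books.city
2 | 30 | MIA
3 | 7 | MIA
After SELECT (2 rows):
books.city
MIA
MIA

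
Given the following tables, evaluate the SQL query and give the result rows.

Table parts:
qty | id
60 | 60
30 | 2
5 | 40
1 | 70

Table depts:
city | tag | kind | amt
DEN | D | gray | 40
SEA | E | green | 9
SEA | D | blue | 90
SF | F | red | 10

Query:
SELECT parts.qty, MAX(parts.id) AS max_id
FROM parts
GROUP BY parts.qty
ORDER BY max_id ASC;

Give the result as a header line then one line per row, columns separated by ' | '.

After GROUP BY (4 rows):
parts.qty | max_id
60 | 60
30 | 2
5 | 40
1 | 70
After ORDER BY (4 rows):
parts.qty | max_id
30 | 2
5 | 40
60 | 60
1 | 70

== RESULT ==
parts.qty | max_id
30 | 2
5 | 40
60 | 60
1 | 70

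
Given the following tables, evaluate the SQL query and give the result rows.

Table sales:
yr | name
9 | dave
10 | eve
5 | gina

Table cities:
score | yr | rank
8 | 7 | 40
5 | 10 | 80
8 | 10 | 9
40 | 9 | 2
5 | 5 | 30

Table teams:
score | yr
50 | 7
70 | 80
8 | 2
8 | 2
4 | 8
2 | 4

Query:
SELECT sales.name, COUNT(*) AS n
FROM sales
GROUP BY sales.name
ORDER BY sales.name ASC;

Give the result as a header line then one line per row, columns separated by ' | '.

After GROUP BY (3 rows):
sales.name | n
dave | 1
eve | 1
gina | 1
After ORDER BY (3 rows):
sales.name | n
dave | 1
eve | 1
gina | 1

== RESULT ==
sales.name | n
dave | 1
eve | 1
gina | 1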